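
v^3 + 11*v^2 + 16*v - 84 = (v - 2)*(v + 6)*(v + 7)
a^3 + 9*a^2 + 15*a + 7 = (a + 1)^2*(a + 7)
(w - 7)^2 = w^2 - 14*w + 49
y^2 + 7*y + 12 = (y + 3)*(y + 4)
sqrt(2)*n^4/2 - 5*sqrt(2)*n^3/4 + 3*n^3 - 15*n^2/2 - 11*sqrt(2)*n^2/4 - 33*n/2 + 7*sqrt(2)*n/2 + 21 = (n - 7/2)*(n - 1)*(n + 3*sqrt(2))*(sqrt(2)*n/2 + sqrt(2))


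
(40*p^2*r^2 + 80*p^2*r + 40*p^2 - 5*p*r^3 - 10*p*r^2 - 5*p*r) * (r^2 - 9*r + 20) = 40*p^2*r^4 - 280*p^2*r^3 + 120*p^2*r^2 + 1240*p^2*r + 800*p^2 - 5*p*r^5 + 35*p*r^4 - 15*p*r^3 - 155*p*r^2 - 100*p*r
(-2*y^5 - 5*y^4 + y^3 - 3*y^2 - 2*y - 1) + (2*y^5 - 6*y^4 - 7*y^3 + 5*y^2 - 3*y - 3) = -11*y^4 - 6*y^3 + 2*y^2 - 5*y - 4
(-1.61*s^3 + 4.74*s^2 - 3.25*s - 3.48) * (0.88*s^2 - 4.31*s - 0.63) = -1.4168*s^5 + 11.1103*s^4 - 22.2751*s^3 + 7.9589*s^2 + 17.0463*s + 2.1924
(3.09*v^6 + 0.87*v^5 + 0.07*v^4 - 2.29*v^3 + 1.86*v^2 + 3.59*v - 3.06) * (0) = 0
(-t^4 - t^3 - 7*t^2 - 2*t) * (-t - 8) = t^5 + 9*t^4 + 15*t^3 + 58*t^2 + 16*t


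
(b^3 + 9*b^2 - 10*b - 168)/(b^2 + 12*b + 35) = (b^2 + 2*b - 24)/(b + 5)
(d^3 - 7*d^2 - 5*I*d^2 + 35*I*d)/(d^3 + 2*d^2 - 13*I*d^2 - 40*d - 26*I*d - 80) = d*(d - 7)/(d^2 + 2*d*(1 - 4*I) - 16*I)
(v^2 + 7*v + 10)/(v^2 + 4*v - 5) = (v + 2)/(v - 1)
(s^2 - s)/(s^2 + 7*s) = (s - 1)/(s + 7)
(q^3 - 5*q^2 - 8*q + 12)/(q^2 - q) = q - 4 - 12/q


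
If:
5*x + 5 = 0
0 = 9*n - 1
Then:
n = 1/9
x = -1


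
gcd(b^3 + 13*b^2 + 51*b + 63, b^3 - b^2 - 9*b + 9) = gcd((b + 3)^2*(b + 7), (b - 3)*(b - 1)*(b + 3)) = b + 3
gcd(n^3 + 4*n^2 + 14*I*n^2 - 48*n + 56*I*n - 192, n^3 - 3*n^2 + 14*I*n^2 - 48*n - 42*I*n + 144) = n^2 + 14*I*n - 48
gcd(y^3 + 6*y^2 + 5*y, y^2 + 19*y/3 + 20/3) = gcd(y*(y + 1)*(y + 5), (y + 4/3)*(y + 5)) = y + 5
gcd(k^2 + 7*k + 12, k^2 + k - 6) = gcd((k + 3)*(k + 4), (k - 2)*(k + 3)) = k + 3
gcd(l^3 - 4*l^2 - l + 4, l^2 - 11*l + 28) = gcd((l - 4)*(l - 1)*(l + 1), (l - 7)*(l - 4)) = l - 4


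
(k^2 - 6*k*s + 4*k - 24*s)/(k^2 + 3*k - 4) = (k - 6*s)/(k - 1)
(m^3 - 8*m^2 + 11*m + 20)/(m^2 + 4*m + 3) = (m^2 - 9*m + 20)/(m + 3)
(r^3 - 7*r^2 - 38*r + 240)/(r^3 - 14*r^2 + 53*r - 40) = (r + 6)/(r - 1)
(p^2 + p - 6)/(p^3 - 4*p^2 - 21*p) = (p - 2)/(p*(p - 7))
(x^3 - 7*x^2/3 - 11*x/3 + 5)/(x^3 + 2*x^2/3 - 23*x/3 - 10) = (x - 1)/(x + 2)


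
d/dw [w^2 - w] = 2*w - 1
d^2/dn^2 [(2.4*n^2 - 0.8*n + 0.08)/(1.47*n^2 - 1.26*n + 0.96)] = (-7.105427357601e-15*n^4 + 5.43312*n^3 - 19.284048*n^2 + 5.884704*n + 2.516544)/(3.176523*n^6 - 8.168202*n^5 + 13.224708*n^4 - 12.669048*n^3 + 8.636544*n^2 - 3.483648*n + 0.884736)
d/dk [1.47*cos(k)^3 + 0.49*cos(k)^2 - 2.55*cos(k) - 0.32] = (-4.41*cos(k)^2 - 0.98*cos(k) + 2.55)*sin(k)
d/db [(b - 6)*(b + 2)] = 2*b - 4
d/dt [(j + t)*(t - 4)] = j + 2*t - 4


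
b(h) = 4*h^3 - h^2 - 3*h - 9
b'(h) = 12*h^2 - 2*h - 3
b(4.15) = 247.22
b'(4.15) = 195.37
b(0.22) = -9.67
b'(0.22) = -2.86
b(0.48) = -10.23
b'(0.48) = -1.20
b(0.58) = -10.30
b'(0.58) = -0.12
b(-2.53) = -72.59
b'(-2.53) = 78.87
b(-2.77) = -93.38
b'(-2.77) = 94.61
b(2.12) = 18.26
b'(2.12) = 46.69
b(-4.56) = -395.39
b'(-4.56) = 255.64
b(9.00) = 2799.00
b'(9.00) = 951.00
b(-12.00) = -7029.00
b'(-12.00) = 1749.00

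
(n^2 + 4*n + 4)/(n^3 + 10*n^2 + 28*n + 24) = 1/(n + 6)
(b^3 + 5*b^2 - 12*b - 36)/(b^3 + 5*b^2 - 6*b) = (b^2 - b - 6)/(b*(b - 1))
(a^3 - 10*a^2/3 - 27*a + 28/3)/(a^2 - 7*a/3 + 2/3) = (a^2 - 3*a - 28)/(a - 2)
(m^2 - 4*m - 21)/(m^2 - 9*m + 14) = (m + 3)/(m - 2)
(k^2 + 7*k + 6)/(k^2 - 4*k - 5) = (k + 6)/(k - 5)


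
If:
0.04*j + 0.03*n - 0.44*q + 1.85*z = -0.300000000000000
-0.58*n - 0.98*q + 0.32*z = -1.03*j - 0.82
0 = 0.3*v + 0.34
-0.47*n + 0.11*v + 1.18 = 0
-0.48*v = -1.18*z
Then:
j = -0.48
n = 2.25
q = -1.15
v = -1.13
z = -0.46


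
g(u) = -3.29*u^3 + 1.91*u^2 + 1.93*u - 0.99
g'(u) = -9.87*u^2 + 3.82*u + 1.93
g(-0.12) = -1.19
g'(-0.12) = 1.33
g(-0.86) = 0.86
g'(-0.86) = -8.66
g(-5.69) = 655.95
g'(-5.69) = -339.36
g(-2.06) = 31.90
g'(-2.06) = -47.82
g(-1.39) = 8.85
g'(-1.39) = -22.45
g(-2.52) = 58.93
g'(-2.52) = -70.37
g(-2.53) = 59.63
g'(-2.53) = -70.91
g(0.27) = -0.39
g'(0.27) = 2.24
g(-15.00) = 11503.56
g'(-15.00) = -2276.12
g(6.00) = -631.29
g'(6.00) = -330.47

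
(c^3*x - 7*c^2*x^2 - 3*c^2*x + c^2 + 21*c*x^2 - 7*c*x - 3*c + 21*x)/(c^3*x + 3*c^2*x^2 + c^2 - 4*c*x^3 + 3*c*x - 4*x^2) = (-c^2 + 7*c*x + 3*c - 21*x)/(-c^2 - 3*c*x + 4*x^2)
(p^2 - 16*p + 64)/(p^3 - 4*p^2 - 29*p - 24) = (p - 8)/(p^2 + 4*p + 3)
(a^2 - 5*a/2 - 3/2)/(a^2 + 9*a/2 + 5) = (2*a^2 - 5*a - 3)/(2*a^2 + 9*a + 10)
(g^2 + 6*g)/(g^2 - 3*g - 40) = g*(g + 6)/(g^2 - 3*g - 40)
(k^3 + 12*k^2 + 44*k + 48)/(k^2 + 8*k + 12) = k + 4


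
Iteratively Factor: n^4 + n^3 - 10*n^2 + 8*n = (n - 2)*(n^3 + 3*n^2 - 4*n) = (n - 2)*(n - 1)*(n^2 + 4*n) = n*(n - 2)*(n - 1)*(n + 4)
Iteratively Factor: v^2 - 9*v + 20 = (v - 5)*(v - 4)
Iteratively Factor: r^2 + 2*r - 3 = (r + 3)*(r - 1)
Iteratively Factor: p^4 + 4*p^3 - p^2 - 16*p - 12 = (p - 2)*(p^3 + 6*p^2 + 11*p + 6) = (p - 2)*(p + 2)*(p^2 + 4*p + 3) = (p - 2)*(p + 1)*(p + 2)*(p + 3)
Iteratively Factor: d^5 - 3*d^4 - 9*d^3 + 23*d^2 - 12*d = (d - 4)*(d^4 + d^3 - 5*d^2 + 3*d) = (d - 4)*(d - 1)*(d^3 + 2*d^2 - 3*d) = (d - 4)*(d - 1)*(d + 3)*(d^2 - d) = (d - 4)*(d - 1)^2*(d + 3)*(d)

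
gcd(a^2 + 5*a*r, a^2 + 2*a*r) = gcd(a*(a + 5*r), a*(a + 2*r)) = a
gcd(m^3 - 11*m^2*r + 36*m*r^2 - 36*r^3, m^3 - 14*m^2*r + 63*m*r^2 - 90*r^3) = m^2 - 9*m*r + 18*r^2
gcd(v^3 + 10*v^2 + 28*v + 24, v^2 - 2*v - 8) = v + 2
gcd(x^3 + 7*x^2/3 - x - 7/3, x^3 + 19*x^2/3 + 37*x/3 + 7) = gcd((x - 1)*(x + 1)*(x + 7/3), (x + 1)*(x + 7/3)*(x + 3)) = x^2 + 10*x/3 + 7/3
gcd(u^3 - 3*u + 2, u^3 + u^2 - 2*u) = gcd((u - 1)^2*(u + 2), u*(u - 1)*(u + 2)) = u^2 + u - 2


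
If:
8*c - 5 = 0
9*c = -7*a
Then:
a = -45/56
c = 5/8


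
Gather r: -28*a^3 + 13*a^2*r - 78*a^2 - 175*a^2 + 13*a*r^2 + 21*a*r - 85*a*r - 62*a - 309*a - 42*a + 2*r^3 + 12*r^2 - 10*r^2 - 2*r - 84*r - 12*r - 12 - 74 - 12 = -28*a^3 - 253*a^2 - 413*a + 2*r^3 + r^2*(13*a + 2) + r*(13*a^2 - 64*a - 98) - 98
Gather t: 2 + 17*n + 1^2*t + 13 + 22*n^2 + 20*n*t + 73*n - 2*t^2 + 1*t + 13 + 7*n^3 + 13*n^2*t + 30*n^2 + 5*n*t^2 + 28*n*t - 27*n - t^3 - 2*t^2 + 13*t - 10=7*n^3 + 52*n^2 + 63*n - t^3 + t^2*(5*n - 4) + t*(13*n^2 + 48*n + 15) + 18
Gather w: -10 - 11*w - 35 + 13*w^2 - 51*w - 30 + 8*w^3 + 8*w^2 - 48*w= 8*w^3 + 21*w^2 - 110*w - 75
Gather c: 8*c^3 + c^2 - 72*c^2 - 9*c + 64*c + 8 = 8*c^3 - 71*c^2 + 55*c + 8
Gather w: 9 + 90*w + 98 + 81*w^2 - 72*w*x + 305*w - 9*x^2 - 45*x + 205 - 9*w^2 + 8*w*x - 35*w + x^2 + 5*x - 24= 72*w^2 + w*(360 - 64*x) - 8*x^2 - 40*x + 288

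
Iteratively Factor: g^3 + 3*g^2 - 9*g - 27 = (g + 3)*(g^2 - 9) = (g - 3)*(g + 3)*(g + 3)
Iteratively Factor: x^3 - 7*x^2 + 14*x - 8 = (x - 1)*(x^2 - 6*x + 8) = (x - 2)*(x - 1)*(x - 4)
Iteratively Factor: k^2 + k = (k + 1)*(k)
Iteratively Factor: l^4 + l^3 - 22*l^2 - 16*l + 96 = (l + 4)*(l^3 - 3*l^2 - 10*l + 24) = (l - 2)*(l + 4)*(l^2 - l - 12) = (l - 4)*(l - 2)*(l + 4)*(l + 3)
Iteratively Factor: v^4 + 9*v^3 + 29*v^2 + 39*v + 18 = (v + 3)*(v^3 + 6*v^2 + 11*v + 6) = (v + 3)^2*(v^2 + 3*v + 2) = (v + 1)*(v + 3)^2*(v + 2)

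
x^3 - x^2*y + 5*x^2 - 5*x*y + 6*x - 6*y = (x + 2)*(x + 3)*(x - y)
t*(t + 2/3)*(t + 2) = t^3 + 8*t^2/3 + 4*t/3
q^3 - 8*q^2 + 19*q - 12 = (q - 4)*(q - 3)*(q - 1)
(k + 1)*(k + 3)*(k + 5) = k^3 + 9*k^2 + 23*k + 15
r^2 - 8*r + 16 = (r - 4)^2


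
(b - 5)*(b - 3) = b^2 - 8*b + 15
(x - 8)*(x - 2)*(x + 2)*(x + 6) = x^4 - 2*x^3 - 52*x^2 + 8*x + 192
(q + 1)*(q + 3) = q^2 + 4*q + 3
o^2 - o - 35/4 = (o - 7/2)*(o + 5/2)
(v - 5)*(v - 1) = v^2 - 6*v + 5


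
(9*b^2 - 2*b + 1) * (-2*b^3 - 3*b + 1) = -18*b^5 + 4*b^4 - 29*b^3 + 15*b^2 - 5*b + 1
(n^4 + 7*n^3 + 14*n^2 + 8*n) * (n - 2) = n^5 + 5*n^4 - 20*n^2 - 16*n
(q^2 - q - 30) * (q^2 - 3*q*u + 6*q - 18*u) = q^4 - 3*q^3*u + 5*q^3 - 15*q^2*u - 36*q^2 + 108*q*u - 180*q + 540*u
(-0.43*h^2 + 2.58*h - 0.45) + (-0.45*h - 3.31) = -0.43*h^2 + 2.13*h - 3.76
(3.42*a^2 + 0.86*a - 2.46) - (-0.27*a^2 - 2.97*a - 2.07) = 3.69*a^2 + 3.83*a - 0.39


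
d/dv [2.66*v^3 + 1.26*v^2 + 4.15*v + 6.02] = 7.98*v^2 + 2.52*v + 4.15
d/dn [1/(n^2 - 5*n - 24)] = (5 - 2*n)/(-n^2 + 5*n + 24)^2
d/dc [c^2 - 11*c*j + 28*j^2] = 2*c - 11*j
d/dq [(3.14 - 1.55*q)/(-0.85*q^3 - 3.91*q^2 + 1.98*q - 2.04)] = (-2.635*q^3 + 1.9465*q^2 + 24.5548*q - 3.0552)/(0.7225*q^6 + 6.647*q^5 + 11.9221*q^4 - 12.0156*q^3 + 19.8732*q^2 - 8.0784*q + 4.1616)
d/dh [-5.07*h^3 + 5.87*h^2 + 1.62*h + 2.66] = -15.21*h^2 + 11.74*h + 1.62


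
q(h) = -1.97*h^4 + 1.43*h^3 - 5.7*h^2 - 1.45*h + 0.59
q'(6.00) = -1617.49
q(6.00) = -2457.55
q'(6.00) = -1617.49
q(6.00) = -2457.55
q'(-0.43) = 4.87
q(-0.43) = -0.02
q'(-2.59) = 193.76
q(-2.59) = -147.38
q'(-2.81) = 239.30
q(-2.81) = -194.90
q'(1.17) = -21.54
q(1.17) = -10.31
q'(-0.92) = 18.81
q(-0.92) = -5.43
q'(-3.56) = 449.03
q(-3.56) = -447.43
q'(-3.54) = 442.24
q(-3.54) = -438.52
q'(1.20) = -22.57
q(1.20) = -10.97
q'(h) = -7.88*h^3 + 4.29*h^2 - 11.4*h - 1.45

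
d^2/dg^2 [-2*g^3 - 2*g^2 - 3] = -12*g - 4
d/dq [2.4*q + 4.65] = 2.40000000000000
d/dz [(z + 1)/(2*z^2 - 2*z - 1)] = (-2*z^2 - 4*z + 1)/(4*z^4 - 8*z^3 + 4*z + 1)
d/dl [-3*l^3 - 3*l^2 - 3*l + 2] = -9*l^2 - 6*l - 3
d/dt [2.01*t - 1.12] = 2.01000000000000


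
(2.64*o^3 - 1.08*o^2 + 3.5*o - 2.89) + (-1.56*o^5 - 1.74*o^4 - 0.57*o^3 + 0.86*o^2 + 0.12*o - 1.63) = -1.56*o^5 - 1.74*o^4 + 2.07*o^3 - 0.22*o^2 + 3.62*o - 4.52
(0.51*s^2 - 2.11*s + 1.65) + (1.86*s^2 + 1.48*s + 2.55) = 2.37*s^2 - 0.63*s + 4.2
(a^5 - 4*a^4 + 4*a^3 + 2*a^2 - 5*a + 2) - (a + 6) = a^5 - 4*a^4 + 4*a^3 + 2*a^2 - 6*a - 4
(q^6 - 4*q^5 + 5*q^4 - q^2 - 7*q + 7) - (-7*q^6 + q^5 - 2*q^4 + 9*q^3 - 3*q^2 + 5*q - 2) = 8*q^6 - 5*q^5 + 7*q^4 - 9*q^3 + 2*q^2 - 12*q + 9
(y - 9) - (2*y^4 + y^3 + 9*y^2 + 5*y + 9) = -2*y^4 - y^3 - 9*y^2 - 4*y - 18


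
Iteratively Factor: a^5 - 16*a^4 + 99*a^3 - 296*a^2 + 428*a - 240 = (a - 2)*(a^4 - 14*a^3 + 71*a^2 - 154*a + 120) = (a - 5)*(a - 2)*(a^3 - 9*a^2 + 26*a - 24) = (a - 5)*(a - 4)*(a - 2)*(a^2 - 5*a + 6) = (a - 5)*(a - 4)*(a - 3)*(a - 2)*(a - 2)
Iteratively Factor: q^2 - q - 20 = (q + 4)*(q - 5)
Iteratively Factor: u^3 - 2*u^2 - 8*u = (u + 2)*(u^2 - 4*u) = (u - 4)*(u + 2)*(u)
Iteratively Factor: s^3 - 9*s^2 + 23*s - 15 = (s - 5)*(s^2 - 4*s + 3) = (s - 5)*(s - 1)*(s - 3)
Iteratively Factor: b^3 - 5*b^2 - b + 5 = (b - 5)*(b^2 - 1) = (b - 5)*(b - 1)*(b + 1)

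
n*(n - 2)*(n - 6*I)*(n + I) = n^4 - 2*n^3 - 5*I*n^3 + 6*n^2 + 10*I*n^2 - 12*n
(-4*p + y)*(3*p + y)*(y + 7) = -12*p^2*y - 84*p^2 - p*y^2 - 7*p*y + y^3 + 7*y^2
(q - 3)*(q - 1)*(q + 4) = q^3 - 13*q + 12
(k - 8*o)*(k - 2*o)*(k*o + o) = k^3*o - 10*k^2*o^2 + k^2*o + 16*k*o^3 - 10*k*o^2 + 16*o^3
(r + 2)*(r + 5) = r^2 + 7*r + 10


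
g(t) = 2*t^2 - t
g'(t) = 4*t - 1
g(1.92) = 5.45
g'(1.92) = 6.68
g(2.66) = 11.49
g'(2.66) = 9.64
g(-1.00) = 3.00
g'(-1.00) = -5.00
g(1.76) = 4.44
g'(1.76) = 6.04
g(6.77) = 84.90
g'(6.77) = 26.08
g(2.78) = 12.68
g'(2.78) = 10.12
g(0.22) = -0.12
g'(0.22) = -0.12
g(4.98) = 44.62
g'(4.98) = 18.92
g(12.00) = 276.00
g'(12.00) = 47.00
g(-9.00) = 171.00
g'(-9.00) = -37.00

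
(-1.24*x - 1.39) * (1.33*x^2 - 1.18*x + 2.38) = -1.6492*x^3 - 0.3855*x^2 - 1.311*x - 3.3082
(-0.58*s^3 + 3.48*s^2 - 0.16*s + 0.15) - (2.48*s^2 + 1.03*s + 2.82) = -0.58*s^3 + 1.0*s^2 - 1.19*s - 2.67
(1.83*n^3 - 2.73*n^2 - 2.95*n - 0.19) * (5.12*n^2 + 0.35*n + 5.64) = 9.3696*n^5 - 13.3371*n^4 - 5.7383*n^3 - 17.4025*n^2 - 16.7045*n - 1.0716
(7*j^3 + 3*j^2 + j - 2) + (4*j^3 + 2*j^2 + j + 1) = 11*j^3 + 5*j^2 + 2*j - 1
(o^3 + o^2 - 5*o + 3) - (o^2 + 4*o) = o^3 - 9*o + 3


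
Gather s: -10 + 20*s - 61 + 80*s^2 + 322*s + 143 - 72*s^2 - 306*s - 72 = 8*s^2 + 36*s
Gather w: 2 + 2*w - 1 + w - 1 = 3*w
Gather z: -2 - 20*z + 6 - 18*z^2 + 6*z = -18*z^2 - 14*z + 4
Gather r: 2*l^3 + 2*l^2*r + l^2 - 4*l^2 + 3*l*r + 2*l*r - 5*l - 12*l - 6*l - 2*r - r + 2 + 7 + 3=2*l^3 - 3*l^2 - 23*l + r*(2*l^2 + 5*l - 3) + 12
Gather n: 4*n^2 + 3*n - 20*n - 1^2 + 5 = 4*n^2 - 17*n + 4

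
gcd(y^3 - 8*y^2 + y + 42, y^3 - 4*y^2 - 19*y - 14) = y^2 - 5*y - 14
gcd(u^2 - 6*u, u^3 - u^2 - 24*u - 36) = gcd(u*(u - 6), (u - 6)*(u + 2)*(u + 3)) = u - 6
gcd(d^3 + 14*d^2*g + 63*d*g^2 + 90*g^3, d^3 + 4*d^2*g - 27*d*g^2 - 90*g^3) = d^2 + 9*d*g + 18*g^2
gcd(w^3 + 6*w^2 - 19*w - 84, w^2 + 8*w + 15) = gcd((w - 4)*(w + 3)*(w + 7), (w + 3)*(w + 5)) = w + 3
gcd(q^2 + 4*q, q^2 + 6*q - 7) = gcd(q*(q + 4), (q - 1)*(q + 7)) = 1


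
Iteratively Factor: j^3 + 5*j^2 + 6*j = (j + 2)*(j^2 + 3*j) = (j + 2)*(j + 3)*(j)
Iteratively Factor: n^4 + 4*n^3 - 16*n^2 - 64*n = (n + 4)*(n^3 - 16*n) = (n - 4)*(n + 4)*(n^2 + 4*n) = (n - 4)*(n + 4)^2*(n)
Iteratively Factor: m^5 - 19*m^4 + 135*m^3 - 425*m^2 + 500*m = (m - 4)*(m^4 - 15*m^3 + 75*m^2 - 125*m) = (m - 5)*(m - 4)*(m^3 - 10*m^2 + 25*m) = m*(m - 5)*(m - 4)*(m^2 - 10*m + 25) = m*(m - 5)^2*(m - 4)*(m - 5)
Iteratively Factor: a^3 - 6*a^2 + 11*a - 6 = (a - 3)*(a^2 - 3*a + 2) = (a - 3)*(a - 2)*(a - 1)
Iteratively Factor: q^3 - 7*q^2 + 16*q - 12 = (q - 2)*(q^2 - 5*q + 6) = (q - 2)^2*(q - 3)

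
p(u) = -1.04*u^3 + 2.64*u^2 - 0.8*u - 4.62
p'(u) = -3.12*u^2 + 5.28*u - 0.8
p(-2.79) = 40.75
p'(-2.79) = -39.82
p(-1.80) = 11.44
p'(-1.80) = -20.41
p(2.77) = -8.68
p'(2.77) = -10.11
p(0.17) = -4.68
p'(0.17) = 0.01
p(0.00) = -4.62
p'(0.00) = -0.80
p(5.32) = -90.75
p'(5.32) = -61.01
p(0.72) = -4.22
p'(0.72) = 1.38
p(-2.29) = 23.55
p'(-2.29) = -29.25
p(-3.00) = 49.62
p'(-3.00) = -44.72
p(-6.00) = 319.86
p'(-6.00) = -144.80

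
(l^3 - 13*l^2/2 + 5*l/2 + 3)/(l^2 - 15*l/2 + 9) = (2*l^2 - l - 1)/(2*l - 3)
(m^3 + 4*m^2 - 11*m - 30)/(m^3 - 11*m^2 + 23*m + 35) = (m^3 + 4*m^2 - 11*m - 30)/(m^3 - 11*m^2 + 23*m + 35)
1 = 1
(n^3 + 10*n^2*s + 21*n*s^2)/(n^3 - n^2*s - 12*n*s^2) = (-n - 7*s)/(-n + 4*s)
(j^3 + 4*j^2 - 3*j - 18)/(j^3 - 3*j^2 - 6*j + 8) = (j^3 + 4*j^2 - 3*j - 18)/(j^3 - 3*j^2 - 6*j + 8)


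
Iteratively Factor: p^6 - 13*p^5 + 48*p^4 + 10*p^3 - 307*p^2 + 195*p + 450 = (p + 1)*(p^5 - 14*p^4 + 62*p^3 - 52*p^2 - 255*p + 450) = (p + 1)*(p + 2)*(p^4 - 16*p^3 + 94*p^2 - 240*p + 225) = (p - 5)*(p + 1)*(p + 2)*(p^3 - 11*p^2 + 39*p - 45) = (p - 5)*(p - 3)*(p + 1)*(p + 2)*(p^2 - 8*p + 15) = (p - 5)*(p - 3)^2*(p + 1)*(p + 2)*(p - 5)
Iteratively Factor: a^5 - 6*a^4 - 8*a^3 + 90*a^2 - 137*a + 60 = (a - 1)*(a^4 - 5*a^3 - 13*a^2 + 77*a - 60) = (a - 1)^2*(a^3 - 4*a^2 - 17*a + 60) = (a - 3)*(a - 1)^2*(a^2 - a - 20) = (a - 3)*(a - 1)^2*(a + 4)*(a - 5)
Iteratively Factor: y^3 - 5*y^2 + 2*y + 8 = (y - 2)*(y^2 - 3*y - 4) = (y - 4)*(y - 2)*(y + 1)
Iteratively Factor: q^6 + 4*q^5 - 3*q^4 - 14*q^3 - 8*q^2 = (q)*(q^5 + 4*q^4 - 3*q^3 - 14*q^2 - 8*q) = q*(q + 1)*(q^4 + 3*q^3 - 6*q^2 - 8*q) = q^2*(q + 1)*(q^3 + 3*q^2 - 6*q - 8) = q^2*(q - 2)*(q + 1)*(q^2 + 5*q + 4) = q^2*(q - 2)*(q + 1)^2*(q + 4)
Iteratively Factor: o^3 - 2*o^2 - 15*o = (o + 3)*(o^2 - 5*o) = o*(o + 3)*(o - 5)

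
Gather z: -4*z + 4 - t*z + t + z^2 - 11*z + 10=t + z^2 + z*(-t - 15) + 14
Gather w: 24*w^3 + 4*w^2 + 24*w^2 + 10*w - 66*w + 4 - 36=24*w^3 + 28*w^2 - 56*w - 32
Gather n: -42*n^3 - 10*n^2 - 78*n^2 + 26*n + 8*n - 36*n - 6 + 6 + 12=-42*n^3 - 88*n^2 - 2*n + 12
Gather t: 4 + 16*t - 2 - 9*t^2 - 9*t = -9*t^2 + 7*t + 2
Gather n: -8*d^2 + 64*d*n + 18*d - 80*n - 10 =-8*d^2 + 18*d + n*(64*d - 80) - 10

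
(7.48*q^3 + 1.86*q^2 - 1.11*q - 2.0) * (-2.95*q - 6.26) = -22.066*q^4 - 52.3118*q^3 - 8.3691*q^2 + 12.8486*q + 12.52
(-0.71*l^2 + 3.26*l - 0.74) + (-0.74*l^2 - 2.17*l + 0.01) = -1.45*l^2 + 1.09*l - 0.73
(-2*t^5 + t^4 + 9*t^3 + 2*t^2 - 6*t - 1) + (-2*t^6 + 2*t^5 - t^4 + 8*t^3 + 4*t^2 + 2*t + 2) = -2*t^6 + 17*t^3 + 6*t^2 - 4*t + 1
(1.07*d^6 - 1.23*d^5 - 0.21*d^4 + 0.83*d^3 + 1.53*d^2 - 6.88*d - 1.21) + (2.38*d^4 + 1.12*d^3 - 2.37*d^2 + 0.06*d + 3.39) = 1.07*d^6 - 1.23*d^5 + 2.17*d^4 + 1.95*d^3 - 0.84*d^2 - 6.82*d + 2.18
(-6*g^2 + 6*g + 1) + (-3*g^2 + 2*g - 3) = -9*g^2 + 8*g - 2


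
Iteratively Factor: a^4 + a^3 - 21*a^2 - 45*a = (a + 3)*(a^3 - 2*a^2 - 15*a) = (a - 5)*(a + 3)*(a^2 + 3*a) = (a - 5)*(a + 3)^2*(a)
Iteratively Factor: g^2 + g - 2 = (g - 1)*(g + 2)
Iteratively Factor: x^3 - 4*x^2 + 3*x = (x)*(x^2 - 4*x + 3) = x*(x - 3)*(x - 1)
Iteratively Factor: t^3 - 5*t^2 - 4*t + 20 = (t - 5)*(t^2 - 4) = (t - 5)*(t + 2)*(t - 2)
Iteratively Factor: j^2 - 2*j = (j - 2)*(j)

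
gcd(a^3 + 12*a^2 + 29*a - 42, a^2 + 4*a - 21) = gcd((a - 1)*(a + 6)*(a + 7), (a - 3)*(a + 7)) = a + 7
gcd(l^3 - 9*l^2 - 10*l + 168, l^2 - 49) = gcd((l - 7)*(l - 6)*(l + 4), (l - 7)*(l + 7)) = l - 7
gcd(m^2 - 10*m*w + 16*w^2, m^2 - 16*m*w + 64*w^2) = -m + 8*w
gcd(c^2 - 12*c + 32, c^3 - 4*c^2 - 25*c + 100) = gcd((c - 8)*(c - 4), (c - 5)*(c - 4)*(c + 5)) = c - 4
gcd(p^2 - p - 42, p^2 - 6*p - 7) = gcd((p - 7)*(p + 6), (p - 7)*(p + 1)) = p - 7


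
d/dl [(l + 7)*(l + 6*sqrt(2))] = 2*l + 7 + 6*sqrt(2)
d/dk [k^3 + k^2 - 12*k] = 3*k^2 + 2*k - 12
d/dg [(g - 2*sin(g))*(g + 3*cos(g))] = -(g - 2*sin(g))*(3*sin(g) - 1) - (g + 3*cos(g))*(2*cos(g) - 1)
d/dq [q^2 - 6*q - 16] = 2*q - 6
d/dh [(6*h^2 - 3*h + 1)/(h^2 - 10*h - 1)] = (-57*h^2 - 14*h + 13)/(h^4 - 20*h^3 + 98*h^2 + 20*h + 1)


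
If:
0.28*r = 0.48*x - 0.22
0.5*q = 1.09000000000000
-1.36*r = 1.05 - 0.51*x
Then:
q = 2.18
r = -0.77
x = 0.01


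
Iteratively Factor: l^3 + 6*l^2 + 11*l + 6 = (l + 2)*(l^2 + 4*l + 3) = (l + 2)*(l + 3)*(l + 1)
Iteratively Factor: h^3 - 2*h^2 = (h)*(h^2 - 2*h) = h*(h - 2)*(h)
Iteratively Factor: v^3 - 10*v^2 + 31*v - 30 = (v - 5)*(v^2 - 5*v + 6) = (v - 5)*(v - 3)*(v - 2)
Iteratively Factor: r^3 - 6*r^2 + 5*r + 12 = (r - 4)*(r^2 - 2*r - 3) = (r - 4)*(r + 1)*(r - 3)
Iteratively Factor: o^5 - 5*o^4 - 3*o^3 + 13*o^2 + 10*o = (o - 5)*(o^4 - 3*o^2 - 2*o) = (o - 5)*(o + 1)*(o^3 - o^2 - 2*o) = (o - 5)*(o + 1)^2*(o^2 - 2*o) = (o - 5)*(o - 2)*(o + 1)^2*(o)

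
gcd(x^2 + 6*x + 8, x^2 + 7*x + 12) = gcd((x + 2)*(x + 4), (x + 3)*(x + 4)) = x + 4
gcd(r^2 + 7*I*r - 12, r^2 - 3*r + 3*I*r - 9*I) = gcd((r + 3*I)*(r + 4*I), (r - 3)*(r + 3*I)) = r + 3*I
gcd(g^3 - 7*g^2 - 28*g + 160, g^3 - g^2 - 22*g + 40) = g^2 + g - 20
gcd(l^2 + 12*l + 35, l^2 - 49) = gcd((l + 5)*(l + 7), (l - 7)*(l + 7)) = l + 7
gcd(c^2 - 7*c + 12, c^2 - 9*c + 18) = c - 3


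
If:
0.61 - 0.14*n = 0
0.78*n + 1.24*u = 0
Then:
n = 4.36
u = -2.74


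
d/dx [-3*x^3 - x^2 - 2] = x*(-9*x - 2)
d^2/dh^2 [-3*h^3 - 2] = -18*h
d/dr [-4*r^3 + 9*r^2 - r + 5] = -12*r^2 + 18*r - 1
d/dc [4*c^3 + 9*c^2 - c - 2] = 12*c^2 + 18*c - 1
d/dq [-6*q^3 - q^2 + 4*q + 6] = -18*q^2 - 2*q + 4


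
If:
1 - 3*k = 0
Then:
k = 1/3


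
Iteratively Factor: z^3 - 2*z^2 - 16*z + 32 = (z - 4)*(z^2 + 2*z - 8) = (z - 4)*(z - 2)*(z + 4)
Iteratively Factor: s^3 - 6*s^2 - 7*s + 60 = (s - 5)*(s^2 - s - 12) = (s - 5)*(s - 4)*(s + 3)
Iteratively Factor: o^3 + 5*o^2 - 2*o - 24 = (o + 4)*(o^2 + o - 6) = (o - 2)*(o + 4)*(o + 3)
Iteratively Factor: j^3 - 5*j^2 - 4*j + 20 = (j - 2)*(j^2 - 3*j - 10) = (j - 2)*(j + 2)*(j - 5)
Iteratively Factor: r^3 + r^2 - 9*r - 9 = (r + 1)*(r^2 - 9) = (r - 3)*(r + 1)*(r + 3)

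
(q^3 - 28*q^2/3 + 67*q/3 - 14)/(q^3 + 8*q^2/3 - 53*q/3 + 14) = (q - 6)/(q + 6)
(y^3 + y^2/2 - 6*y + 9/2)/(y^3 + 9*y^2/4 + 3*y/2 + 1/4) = 2*(2*y^3 + y^2 - 12*y + 9)/(4*y^3 + 9*y^2 + 6*y + 1)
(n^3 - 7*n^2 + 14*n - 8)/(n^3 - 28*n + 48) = (n - 1)/(n + 6)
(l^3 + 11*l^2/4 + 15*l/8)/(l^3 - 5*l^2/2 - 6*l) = (l + 5/4)/(l - 4)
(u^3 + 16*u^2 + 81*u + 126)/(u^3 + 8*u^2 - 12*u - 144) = (u^2 + 10*u + 21)/(u^2 + 2*u - 24)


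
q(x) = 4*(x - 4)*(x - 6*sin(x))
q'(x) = 4*x + 4*(1 - 6*cos(x))*(x - 4) - 24*sin(x)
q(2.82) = -4.36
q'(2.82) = -27.89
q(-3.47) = 161.51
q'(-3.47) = -221.20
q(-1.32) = -95.60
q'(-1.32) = 28.38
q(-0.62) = -52.97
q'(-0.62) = 83.23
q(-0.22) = -18.39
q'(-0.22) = 86.32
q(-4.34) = 331.22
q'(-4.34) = -145.90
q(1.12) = 49.31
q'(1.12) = 1.47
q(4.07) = 2.48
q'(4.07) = 36.78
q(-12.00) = 974.04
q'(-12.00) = 199.16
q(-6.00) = 307.06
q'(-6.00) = 159.73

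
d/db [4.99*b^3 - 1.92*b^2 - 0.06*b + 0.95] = 14.97*b^2 - 3.84*b - 0.06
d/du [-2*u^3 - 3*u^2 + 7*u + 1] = -6*u^2 - 6*u + 7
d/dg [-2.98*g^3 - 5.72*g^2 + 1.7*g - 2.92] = -8.94*g^2 - 11.44*g + 1.7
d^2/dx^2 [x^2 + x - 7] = 2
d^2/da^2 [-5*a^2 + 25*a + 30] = -10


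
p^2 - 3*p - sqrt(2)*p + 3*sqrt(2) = (p - 3)*(p - sqrt(2))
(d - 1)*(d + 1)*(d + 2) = d^3 + 2*d^2 - d - 2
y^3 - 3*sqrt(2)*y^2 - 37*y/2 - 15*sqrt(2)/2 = (y - 5*sqrt(2))*(y + sqrt(2)/2)*(y + 3*sqrt(2)/2)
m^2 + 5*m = m*(m + 5)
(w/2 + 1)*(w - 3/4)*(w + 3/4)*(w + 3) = w^4/2 + 5*w^3/2 + 87*w^2/32 - 45*w/32 - 27/16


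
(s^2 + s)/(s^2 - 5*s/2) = 2*(s + 1)/(2*s - 5)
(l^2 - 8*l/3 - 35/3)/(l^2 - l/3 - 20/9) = 3*(-3*l^2 + 8*l + 35)/(-9*l^2 + 3*l + 20)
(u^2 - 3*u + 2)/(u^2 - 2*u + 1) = (u - 2)/(u - 1)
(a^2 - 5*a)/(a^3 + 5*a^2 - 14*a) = (a - 5)/(a^2 + 5*a - 14)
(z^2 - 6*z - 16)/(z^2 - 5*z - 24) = (z + 2)/(z + 3)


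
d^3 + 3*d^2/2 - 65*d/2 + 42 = (d - 4)*(d - 3/2)*(d + 7)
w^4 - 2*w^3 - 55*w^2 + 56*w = w*(w - 8)*(w - 1)*(w + 7)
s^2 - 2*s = s*(s - 2)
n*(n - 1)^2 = n^3 - 2*n^2 + n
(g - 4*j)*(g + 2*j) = g^2 - 2*g*j - 8*j^2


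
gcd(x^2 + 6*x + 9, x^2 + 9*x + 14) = 1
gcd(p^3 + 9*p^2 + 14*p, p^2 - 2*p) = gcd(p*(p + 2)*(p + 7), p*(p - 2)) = p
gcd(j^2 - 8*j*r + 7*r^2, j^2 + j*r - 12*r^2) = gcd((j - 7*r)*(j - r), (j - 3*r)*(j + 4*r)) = 1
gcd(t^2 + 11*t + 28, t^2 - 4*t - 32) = t + 4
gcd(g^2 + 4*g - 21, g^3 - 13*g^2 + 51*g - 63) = g - 3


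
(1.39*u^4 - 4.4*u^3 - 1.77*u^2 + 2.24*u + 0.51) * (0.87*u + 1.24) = 1.2093*u^5 - 2.1044*u^4 - 6.9959*u^3 - 0.246*u^2 + 3.2213*u + 0.6324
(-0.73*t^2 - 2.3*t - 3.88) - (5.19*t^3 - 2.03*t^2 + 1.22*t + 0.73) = -5.19*t^3 + 1.3*t^2 - 3.52*t - 4.61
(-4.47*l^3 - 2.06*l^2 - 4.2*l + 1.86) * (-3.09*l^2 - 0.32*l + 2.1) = 13.8123*l^5 + 7.7958*l^4 + 4.2502*l^3 - 8.7294*l^2 - 9.4152*l + 3.906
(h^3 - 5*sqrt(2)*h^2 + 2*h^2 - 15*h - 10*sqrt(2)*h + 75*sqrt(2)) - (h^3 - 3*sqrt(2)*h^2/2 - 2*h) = -7*sqrt(2)*h^2/2 + 2*h^2 - 10*sqrt(2)*h - 13*h + 75*sqrt(2)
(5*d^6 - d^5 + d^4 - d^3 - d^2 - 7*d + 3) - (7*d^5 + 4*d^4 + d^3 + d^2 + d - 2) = 5*d^6 - 8*d^5 - 3*d^4 - 2*d^3 - 2*d^2 - 8*d + 5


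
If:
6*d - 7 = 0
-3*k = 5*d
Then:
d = 7/6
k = -35/18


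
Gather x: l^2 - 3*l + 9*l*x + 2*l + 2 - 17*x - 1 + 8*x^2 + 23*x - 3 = l^2 - l + 8*x^2 + x*(9*l + 6) - 2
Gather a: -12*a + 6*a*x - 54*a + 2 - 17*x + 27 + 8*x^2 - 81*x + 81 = a*(6*x - 66) + 8*x^2 - 98*x + 110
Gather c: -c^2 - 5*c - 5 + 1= -c^2 - 5*c - 4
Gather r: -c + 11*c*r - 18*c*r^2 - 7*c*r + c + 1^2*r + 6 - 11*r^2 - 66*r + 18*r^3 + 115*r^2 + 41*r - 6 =18*r^3 + r^2*(104 - 18*c) + r*(4*c - 24)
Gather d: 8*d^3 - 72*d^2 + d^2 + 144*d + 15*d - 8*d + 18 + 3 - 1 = 8*d^3 - 71*d^2 + 151*d + 20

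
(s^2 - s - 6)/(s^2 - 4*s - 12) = (s - 3)/(s - 6)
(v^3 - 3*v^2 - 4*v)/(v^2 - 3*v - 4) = v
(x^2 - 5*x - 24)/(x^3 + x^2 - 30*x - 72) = (x - 8)/(x^2 - 2*x - 24)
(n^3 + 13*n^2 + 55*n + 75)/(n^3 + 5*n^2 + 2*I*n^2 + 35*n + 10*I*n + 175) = (n^2 + 8*n + 15)/(n^2 + 2*I*n + 35)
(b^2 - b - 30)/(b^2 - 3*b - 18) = (b + 5)/(b + 3)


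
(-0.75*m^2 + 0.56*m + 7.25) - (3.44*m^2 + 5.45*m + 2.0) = -4.19*m^2 - 4.89*m + 5.25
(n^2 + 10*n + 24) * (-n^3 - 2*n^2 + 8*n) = -n^5 - 12*n^4 - 36*n^3 + 32*n^2 + 192*n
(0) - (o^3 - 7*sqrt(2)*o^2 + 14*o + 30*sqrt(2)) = -o^3 + 7*sqrt(2)*o^2 - 14*o - 30*sqrt(2)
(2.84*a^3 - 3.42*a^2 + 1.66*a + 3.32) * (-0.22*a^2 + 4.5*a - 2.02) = -0.6248*a^5 + 13.5324*a^4 - 21.492*a^3 + 13.648*a^2 + 11.5868*a - 6.7064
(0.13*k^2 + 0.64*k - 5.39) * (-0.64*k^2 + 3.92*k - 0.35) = -0.0832*k^4 + 0.1*k^3 + 5.9129*k^2 - 21.3528*k + 1.8865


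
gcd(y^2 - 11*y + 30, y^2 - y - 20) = y - 5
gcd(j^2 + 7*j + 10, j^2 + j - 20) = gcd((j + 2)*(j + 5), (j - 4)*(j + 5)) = j + 5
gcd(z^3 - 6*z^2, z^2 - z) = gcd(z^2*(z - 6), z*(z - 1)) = z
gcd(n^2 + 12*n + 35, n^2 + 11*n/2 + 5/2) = n + 5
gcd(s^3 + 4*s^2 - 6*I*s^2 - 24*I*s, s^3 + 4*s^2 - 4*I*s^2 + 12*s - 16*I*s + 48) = s^2 + s*(4 - 6*I) - 24*I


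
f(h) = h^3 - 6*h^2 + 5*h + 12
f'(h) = 3*h^2 - 12*h + 5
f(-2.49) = -53.09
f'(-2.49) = 53.48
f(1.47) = 9.56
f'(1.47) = -6.16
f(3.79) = -0.79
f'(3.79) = 2.61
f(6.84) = 85.50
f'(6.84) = 63.28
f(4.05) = 0.27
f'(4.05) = 5.61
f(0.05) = 12.24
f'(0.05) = 4.41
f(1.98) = 6.14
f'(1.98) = -7.00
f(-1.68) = -18.08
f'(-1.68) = 33.63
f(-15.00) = -4788.00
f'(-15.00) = 860.00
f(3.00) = 0.00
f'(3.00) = -4.00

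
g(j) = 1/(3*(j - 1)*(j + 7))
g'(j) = -1/(3*(j - 1)*(j + 7)^2) - 1/(3*(j - 1)^2*(j + 7))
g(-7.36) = 0.11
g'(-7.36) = 0.32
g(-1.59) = -0.02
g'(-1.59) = -0.00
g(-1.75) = -0.02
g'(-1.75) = -0.00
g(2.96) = 0.02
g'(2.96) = -0.01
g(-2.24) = -0.02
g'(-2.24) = -0.00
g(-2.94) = -0.02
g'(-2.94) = -0.00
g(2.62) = 0.02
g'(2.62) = -0.02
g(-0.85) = -0.03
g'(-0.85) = -0.01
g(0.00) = -0.05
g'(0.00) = -0.04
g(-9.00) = 0.02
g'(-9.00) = 0.01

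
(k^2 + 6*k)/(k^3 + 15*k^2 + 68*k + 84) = k/(k^2 + 9*k + 14)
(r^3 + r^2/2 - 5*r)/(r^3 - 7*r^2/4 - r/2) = 2*(2*r + 5)/(4*r + 1)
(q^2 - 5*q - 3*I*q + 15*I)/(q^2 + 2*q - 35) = (q - 3*I)/(q + 7)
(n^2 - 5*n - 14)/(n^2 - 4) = (n - 7)/(n - 2)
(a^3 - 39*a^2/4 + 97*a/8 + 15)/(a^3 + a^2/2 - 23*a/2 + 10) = (a^2 - 29*a/4 - 6)/(a^2 + 3*a - 4)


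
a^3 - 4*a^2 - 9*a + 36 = (a - 4)*(a - 3)*(a + 3)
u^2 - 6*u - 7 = (u - 7)*(u + 1)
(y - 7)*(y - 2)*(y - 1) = y^3 - 10*y^2 + 23*y - 14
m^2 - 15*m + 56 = (m - 8)*(m - 7)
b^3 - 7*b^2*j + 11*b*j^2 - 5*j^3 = (b - 5*j)*(b - j)^2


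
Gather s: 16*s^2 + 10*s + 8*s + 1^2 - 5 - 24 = 16*s^2 + 18*s - 28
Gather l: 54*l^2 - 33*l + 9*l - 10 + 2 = 54*l^2 - 24*l - 8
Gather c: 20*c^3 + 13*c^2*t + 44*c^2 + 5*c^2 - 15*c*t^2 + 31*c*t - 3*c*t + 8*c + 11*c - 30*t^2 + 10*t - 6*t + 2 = 20*c^3 + c^2*(13*t + 49) + c*(-15*t^2 + 28*t + 19) - 30*t^2 + 4*t + 2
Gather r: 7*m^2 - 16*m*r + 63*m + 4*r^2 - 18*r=7*m^2 + 63*m + 4*r^2 + r*(-16*m - 18)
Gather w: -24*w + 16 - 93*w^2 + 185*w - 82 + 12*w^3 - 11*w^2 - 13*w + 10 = 12*w^3 - 104*w^2 + 148*w - 56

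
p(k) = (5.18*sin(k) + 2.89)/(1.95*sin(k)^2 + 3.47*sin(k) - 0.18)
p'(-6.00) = -16.13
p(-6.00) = 4.61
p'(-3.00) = 23.81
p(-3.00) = -3.42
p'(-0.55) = -3.13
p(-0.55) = -0.12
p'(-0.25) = -10.08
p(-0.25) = -1.75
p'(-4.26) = 0.63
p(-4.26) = 1.67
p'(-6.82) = -3.23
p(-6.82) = -0.17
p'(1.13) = -0.61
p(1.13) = 1.66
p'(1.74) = 0.20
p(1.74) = 1.56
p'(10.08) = 2.52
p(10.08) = 0.17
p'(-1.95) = 1.15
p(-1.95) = 1.12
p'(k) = (-3.9*sin(k)*cos(k) - 3.47*cos(k))*(5.18*sin(k) + 2.89)/(1.95*sin(k)^2 + 3.47*sin(k) - 0.18)^2 + 5.18*cos(k)/(1.95*sin(k)^2 + 3.47*sin(k) - 0.18) = (-11.271*sin(k) + 5.0505*cos(2*k) - 16.0112)*cos(k)/(1.95*sin(k)^2 + 3.47*sin(k) - 0.18)^2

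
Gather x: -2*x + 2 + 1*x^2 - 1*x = x^2 - 3*x + 2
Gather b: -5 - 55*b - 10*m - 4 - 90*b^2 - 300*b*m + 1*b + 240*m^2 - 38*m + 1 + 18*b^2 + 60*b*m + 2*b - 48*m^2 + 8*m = -72*b^2 + b*(-240*m - 52) + 192*m^2 - 40*m - 8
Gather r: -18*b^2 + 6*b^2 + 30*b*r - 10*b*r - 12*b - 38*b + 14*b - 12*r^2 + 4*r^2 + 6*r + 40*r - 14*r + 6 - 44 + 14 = -12*b^2 - 36*b - 8*r^2 + r*(20*b + 32) - 24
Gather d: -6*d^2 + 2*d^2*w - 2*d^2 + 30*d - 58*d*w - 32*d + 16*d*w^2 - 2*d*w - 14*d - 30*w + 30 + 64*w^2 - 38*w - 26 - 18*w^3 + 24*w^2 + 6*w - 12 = d^2*(2*w - 8) + d*(16*w^2 - 60*w - 16) - 18*w^3 + 88*w^2 - 62*w - 8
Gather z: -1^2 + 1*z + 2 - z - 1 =0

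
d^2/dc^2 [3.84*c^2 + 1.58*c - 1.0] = 7.68000000000000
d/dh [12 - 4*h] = -4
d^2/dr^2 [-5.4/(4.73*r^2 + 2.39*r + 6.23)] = (241.62732*r^2 + 122.09076*r - 5.4*(9.46*r + 2.39)*(18.92*r + 4.78) + 318.25332)/(4.73*r^2 + 2.39*r + 6.23)^3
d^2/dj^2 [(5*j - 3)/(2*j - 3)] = 36/(2*j - 3)^3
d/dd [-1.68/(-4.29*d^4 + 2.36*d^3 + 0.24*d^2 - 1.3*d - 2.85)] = (-28.8288*d^3 + 11.8944*d^2 + 0.8064*d - 2.184)/(4.29*d^4 - 2.36*d^3 - 0.24*d^2 + 1.3*d + 2.85)^2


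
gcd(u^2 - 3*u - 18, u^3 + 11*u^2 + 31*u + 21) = u + 3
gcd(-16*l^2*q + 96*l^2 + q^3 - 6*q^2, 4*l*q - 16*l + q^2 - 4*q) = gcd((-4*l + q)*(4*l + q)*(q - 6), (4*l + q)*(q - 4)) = 4*l + q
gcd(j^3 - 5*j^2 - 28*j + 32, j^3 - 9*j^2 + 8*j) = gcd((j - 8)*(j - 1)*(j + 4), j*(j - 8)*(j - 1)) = j^2 - 9*j + 8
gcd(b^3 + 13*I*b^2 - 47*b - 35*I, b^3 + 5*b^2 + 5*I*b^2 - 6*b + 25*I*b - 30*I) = b + 5*I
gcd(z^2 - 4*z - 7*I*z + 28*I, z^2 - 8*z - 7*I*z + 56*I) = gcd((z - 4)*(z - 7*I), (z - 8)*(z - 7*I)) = z - 7*I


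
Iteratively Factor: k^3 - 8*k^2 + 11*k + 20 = (k - 4)*(k^2 - 4*k - 5) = (k - 4)*(k + 1)*(k - 5)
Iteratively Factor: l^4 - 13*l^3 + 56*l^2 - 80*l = (l - 4)*(l^3 - 9*l^2 + 20*l) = (l - 5)*(l - 4)*(l^2 - 4*l) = l*(l - 5)*(l - 4)*(l - 4)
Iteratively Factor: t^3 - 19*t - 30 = (t + 3)*(t^2 - 3*t - 10) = (t + 2)*(t + 3)*(t - 5)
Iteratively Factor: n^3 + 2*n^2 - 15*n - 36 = (n - 4)*(n^2 + 6*n + 9) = (n - 4)*(n + 3)*(n + 3)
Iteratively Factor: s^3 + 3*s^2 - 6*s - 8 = (s + 4)*(s^2 - s - 2) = (s + 1)*(s + 4)*(s - 2)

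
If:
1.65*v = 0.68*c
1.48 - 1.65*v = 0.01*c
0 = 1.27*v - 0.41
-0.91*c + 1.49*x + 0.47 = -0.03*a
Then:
No Solution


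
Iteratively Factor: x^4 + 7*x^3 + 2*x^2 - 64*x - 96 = (x + 4)*(x^3 + 3*x^2 - 10*x - 24) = (x + 4)^2*(x^2 - x - 6) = (x - 3)*(x + 4)^2*(x + 2)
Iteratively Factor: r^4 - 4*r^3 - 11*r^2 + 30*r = (r + 3)*(r^3 - 7*r^2 + 10*r) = r*(r + 3)*(r^2 - 7*r + 10) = r*(r - 5)*(r + 3)*(r - 2)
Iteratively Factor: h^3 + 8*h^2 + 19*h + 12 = (h + 4)*(h^2 + 4*h + 3) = (h + 3)*(h + 4)*(h + 1)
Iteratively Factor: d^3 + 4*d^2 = (d + 4)*(d^2) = d*(d + 4)*(d)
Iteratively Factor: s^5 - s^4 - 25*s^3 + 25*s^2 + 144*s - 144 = (s + 4)*(s^4 - 5*s^3 - 5*s^2 + 45*s - 36) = (s - 4)*(s + 4)*(s^3 - s^2 - 9*s + 9) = (s - 4)*(s - 3)*(s + 4)*(s^2 + 2*s - 3) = (s - 4)*(s - 3)*(s + 3)*(s + 4)*(s - 1)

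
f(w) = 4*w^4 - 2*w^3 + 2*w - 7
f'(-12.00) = -28510.00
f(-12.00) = 86369.00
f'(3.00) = 380.00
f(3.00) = 269.00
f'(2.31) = 167.21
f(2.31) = 86.86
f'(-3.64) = -849.15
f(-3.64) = 784.38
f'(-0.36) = 0.48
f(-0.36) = -7.56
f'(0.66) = 3.99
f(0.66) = -5.50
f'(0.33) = 1.92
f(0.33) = -6.36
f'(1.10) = 16.04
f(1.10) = -1.61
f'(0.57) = 3.01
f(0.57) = -5.81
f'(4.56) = 1394.34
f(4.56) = 1541.98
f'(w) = 16*w^3 - 6*w^2 + 2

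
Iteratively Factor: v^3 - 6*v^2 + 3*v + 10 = (v + 1)*(v^2 - 7*v + 10) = (v - 5)*(v + 1)*(v - 2)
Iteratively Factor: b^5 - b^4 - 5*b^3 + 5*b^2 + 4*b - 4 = (b - 2)*(b^4 + b^3 - 3*b^2 - b + 2) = (b - 2)*(b + 1)*(b^3 - 3*b + 2) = (b - 2)*(b + 1)*(b + 2)*(b^2 - 2*b + 1) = (b - 2)*(b - 1)*(b + 1)*(b + 2)*(b - 1)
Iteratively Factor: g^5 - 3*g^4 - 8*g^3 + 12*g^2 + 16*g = (g + 2)*(g^4 - 5*g^3 + 2*g^2 + 8*g) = (g + 1)*(g + 2)*(g^3 - 6*g^2 + 8*g) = (g - 2)*(g + 1)*(g + 2)*(g^2 - 4*g) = (g - 4)*(g - 2)*(g + 1)*(g + 2)*(g)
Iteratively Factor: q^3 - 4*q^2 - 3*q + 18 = (q + 2)*(q^2 - 6*q + 9) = (q - 3)*(q + 2)*(q - 3)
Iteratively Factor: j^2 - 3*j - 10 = (j - 5)*(j + 2)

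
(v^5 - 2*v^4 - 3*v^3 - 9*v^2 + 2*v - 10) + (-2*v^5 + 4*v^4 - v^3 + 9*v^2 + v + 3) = -v^5 + 2*v^4 - 4*v^3 + 3*v - 7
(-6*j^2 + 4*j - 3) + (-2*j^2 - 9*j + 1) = -8*j^2 - 5*j - 2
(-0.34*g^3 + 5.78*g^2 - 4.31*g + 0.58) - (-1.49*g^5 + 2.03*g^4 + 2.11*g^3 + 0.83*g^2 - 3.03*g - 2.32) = 1.49*g^5 - 2.03*g^4 - 2.45*g^3 + 4.95*g^2 - 1.28*g + 2.9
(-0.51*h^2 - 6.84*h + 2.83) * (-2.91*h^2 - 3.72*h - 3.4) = 1.4841*h^4 + 21.8016*h^3 + 18.9435*h^2 + 12.7284*h - 9.622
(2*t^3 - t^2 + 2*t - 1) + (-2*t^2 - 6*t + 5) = 2*t^3 - 3*t^2 - 4*t + 4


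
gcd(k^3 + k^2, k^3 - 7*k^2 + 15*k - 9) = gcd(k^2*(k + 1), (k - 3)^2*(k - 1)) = 1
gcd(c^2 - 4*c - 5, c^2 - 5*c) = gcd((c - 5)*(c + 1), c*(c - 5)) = c - 5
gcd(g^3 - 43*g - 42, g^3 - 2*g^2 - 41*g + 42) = g^2 - g - 42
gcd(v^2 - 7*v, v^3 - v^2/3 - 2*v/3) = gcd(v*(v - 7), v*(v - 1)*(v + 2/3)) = v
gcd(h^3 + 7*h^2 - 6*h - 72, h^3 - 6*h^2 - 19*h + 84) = h^2 + h - 12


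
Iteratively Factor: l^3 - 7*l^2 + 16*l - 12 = (l - 3)*(l^2 - 4*l + 4) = (l - 3)*(l - 2)*(l - 2)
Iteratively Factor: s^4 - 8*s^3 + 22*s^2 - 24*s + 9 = (s - 3)*(s^3 - 5*s^2 + 7*s - 3) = (s - 3)*(s - 1)*(s^2 - 4*s + 3) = (s - 3)^2*(s - 1)*(s - 1)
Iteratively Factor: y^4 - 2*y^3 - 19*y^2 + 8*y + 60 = (y + 3)*(y^3 - 5*y^2 - 4*y + 20) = (y - 5)*(y + 3)*(y^2 - 4) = (y - 5)*(y + 2)*(y + 3)*(y - 2)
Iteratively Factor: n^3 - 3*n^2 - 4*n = (n)*(n^2 - 3*n - 4) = n*(n - 4)*(n + 1)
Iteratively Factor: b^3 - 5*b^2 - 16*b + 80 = (b - 5)*(b^2 - 16) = (b - 5)*(b - 4)*(b + 4)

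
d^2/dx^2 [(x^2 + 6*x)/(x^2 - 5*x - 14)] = 2*(11*x^3 + 42*x^2 + 252*x - 224)/(x^6 - 15*x^5 + 33*x^4 + 295*x^3 - 462*x^2 - 2940*x - 2744)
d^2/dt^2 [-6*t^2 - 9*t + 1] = -12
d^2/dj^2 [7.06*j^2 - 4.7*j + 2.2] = 14.1200000000000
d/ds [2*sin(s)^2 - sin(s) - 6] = (4*sin(s) - 1)*cos(s)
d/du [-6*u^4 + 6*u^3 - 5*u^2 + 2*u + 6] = -24*u^3 + 18*u^2 - 10*u + 2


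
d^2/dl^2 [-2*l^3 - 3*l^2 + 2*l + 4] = -12*l - 6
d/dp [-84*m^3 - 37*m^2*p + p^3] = -37*m^2 + 3*p^2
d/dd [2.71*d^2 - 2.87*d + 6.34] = 5.42*d - 2.87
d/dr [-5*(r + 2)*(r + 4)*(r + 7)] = -15*r^2 - 130*r - 250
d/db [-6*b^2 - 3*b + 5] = -12*b - 3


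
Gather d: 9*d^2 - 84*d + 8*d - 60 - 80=9*d^2 - 76*d - 140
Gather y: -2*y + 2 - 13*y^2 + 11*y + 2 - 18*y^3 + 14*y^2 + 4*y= -18*y^3 + y^2 + 13*y + 4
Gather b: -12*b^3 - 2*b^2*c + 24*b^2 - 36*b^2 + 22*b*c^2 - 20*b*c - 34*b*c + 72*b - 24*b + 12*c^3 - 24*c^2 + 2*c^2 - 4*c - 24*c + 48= -12*b^3 + b^2*(-2*c - 12) + b*(22*c^2 - 54*c + 48) + 12*c^3 - 22*c^2 - 28*c + 48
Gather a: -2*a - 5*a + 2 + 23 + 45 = 70 - 7*a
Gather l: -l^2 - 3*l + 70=-l^2 - 3*l + 70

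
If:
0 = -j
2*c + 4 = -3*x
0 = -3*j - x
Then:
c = -2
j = 0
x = 0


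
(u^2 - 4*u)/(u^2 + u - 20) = u/(u + 5)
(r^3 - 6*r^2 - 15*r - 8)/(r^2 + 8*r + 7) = (r^2 - 7*r - 8)/(r + 7)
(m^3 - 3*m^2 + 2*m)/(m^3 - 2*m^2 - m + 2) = m/(m + 1)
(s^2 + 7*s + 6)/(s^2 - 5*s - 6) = (s + 6)/(s - 6)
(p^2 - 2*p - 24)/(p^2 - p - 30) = (p + 4)/(p + 5)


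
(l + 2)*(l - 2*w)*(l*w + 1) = l^3*w - 2*l^2*w^2 + 2*l^2*w + l^2 - 4*l*w^2 - 2*l*w + 2*l - 4*w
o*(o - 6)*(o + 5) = o^3 - o^2 - 30*o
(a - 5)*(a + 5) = a^2 - 25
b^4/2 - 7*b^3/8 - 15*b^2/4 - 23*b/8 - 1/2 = (b/2 + 1/2)*(b - 4)*(b + 1/4)*(b + 1)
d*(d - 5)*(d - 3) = d^3 - 8*d^2 + 15*d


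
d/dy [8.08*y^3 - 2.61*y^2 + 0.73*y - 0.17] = 24.24*y^2 - 5.22*y + 0.73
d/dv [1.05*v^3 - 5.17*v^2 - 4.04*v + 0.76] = 3.15*v^2 - 10.34*v - 4.04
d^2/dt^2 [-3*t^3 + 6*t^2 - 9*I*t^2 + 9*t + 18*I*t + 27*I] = -18*t + 12 - 18*I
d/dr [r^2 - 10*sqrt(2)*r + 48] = 2*r - 10*sqrt(2)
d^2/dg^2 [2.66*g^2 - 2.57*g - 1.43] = 5.32000000000000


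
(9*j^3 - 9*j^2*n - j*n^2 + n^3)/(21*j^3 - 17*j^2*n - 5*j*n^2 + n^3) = (3*j - n)/(7*j - n)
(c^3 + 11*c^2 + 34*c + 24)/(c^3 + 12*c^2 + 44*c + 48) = (c + 1)/(c + 2)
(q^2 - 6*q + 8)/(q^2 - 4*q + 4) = (q - 4)/(q - 2)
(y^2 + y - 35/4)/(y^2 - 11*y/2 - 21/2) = (-4*y^2 - 4*y + 35)/(2*(-2*y^2 + 11*y + 21))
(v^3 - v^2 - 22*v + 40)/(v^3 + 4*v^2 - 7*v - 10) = (v - 4)/(v + 1)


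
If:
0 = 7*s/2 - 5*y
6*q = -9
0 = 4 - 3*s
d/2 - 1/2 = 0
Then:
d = 1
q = -3/2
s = 4/3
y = 14/15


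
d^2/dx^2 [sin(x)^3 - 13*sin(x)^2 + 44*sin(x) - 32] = -9*sin(x)^3 + 52*sin(x)^2 - 38*sin(x) - 26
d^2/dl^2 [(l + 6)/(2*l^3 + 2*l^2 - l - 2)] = 2*((l + 6)*(6*l^2 + 4*l - 1)^2 + (-6*l^2 - 4*l - 2*(l + 6)*(3*l + 1) + 1)*(2*l^3 + 2*l^2 - l - 2))/(2*l^3 + 2*l^2 - l - 2)^3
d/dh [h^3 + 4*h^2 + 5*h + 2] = 3*h^2 + 8*h + 5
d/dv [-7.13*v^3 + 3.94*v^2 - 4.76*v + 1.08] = -21.39*v^2 + 7.88*v - 4.76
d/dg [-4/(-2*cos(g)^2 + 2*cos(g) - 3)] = 8*(-sin(g) + sin(2*g))/(2*cos(g) - cos(2*g) - 4)^2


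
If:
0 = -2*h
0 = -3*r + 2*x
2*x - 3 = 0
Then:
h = 0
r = 1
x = 3/2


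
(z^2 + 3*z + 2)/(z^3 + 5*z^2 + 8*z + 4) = 1/(z + 2)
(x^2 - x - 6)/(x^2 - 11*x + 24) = (x + 2)/(x - 8)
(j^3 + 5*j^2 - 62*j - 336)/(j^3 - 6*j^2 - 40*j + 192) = (j + 7)/(j - 4)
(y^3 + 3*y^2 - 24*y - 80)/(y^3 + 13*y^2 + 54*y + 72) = (y^2 - y - 20)/(y^2 + 9*y + 18)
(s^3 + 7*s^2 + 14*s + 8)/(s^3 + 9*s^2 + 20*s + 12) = (s + 4)/(s + 6)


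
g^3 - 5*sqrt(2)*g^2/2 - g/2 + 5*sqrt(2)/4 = (g - 5*sqrt(2)/2)*(g - sqrt(2)/2)*(g + sqrt(2)/2)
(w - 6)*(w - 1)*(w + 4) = w^3 - 3*w^2 - 22*w + 24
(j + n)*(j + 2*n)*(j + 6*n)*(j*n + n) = j^4*n + 9*j^3*n^2 + j^3*n + 20*j^2*n^3 + 9*j^2*n^2 + 12*j*n^4 + 20*j*n^3 + 12*n^4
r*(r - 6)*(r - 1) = r^3 - 7*r^2 + 6*r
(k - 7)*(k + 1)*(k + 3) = k^3 - 3*k^2 - 25*k - 21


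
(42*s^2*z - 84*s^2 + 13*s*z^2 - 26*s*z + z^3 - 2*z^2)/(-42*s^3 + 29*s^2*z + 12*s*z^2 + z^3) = (z - 2)/(-s + z)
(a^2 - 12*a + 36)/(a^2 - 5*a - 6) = (a - 6)/(a + 1)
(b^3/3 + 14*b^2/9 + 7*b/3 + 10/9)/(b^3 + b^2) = (3*b^2 + 11*b + 10)/(9*b^2)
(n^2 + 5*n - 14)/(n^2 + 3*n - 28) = (n - 2)/(n - 4)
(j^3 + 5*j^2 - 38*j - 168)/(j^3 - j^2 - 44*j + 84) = (j + 4)/(j - 2)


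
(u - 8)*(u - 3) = u^2 - 11*u + 24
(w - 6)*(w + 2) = w^2 - 4*w - 12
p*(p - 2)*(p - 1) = p^3 - 3*p^2 + 2*p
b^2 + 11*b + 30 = (b + 5)*(b + 6)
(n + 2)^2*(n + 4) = n^3 + 8*n^2 + 20*n + 16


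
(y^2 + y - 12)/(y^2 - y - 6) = (y + 4)/(y + 2)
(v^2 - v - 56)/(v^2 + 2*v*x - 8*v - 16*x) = (v + 7)/(v + 2*x)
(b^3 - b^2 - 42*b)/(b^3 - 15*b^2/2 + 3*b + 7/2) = 2*b*(b + 6)/(2*b^2 - b - 1)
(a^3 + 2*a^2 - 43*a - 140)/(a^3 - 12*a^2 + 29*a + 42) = (a^2 + 9*a + 20)/(a^2 - 5*a - 6)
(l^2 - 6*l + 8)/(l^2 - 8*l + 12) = (l - 4)/(l - 6)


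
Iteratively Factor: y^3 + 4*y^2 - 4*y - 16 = (y + 4)*(y^2 - 4) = (y + 2)*(y + 4)*(y - 2)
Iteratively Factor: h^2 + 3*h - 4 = (h + 4)*(h - 1)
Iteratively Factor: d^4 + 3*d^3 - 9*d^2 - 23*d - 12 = (d + 1)*(d^3 + 2*d^2 - 11*d - 12) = (d + 1)*(d + 4)*(d^2 - 2*d - 3) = (d - 3)*(d + 1)*(d + 4)*(d + 1)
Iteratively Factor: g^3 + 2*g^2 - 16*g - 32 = (g + 4)*(g^2 - 2*g - 8) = (g + 2)*(g + 4)*(g - 4)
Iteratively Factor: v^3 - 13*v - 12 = (v + 3)*(v^2 - 3*v - 4) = (v - 4)*(v + 3)*(v + 1)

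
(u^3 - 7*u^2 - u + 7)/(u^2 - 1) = u - 7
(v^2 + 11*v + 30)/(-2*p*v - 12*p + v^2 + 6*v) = (-v - 5)/(2*p - v)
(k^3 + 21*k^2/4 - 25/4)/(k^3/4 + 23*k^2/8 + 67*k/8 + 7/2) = 2*(4*k^3 + 21*k^2 - 25)/(2*k^3 + 23*k^2 + 67*k + 28)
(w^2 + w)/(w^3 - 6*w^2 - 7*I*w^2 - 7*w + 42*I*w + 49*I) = w/(w^2 - 7*w*(1 + I) + 49*I)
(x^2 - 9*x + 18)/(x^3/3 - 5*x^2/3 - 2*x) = 3*(x - 3)/(x*(x + 1))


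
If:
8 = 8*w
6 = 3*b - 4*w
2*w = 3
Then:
No Solution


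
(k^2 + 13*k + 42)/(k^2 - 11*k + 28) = (k^2 + 13*k + 42)/(k^2 - 11*k + 28)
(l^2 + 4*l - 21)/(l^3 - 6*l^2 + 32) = (l^2 + 4*l - 21)/(l^3 - 6*l^2 + 32)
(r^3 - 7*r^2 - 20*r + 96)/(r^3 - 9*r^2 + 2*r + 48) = (r + 4)/(r + 2)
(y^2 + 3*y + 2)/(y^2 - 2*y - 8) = (y + 1)/(y - 4)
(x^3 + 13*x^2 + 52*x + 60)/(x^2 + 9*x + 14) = (x^2 + 11*x + 30)/(x + 7)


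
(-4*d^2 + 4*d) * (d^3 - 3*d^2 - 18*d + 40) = -4*d^5 + 16*d^4 + 60*d^3 - 232*d^2 + 160*d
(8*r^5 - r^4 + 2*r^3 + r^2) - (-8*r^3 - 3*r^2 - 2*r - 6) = 8*r^5 - r^4 + 10*r^3 + 4*r^2 + 2*r + 6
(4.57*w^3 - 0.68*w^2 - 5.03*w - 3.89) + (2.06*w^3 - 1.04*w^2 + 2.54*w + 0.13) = 6.63*w^3 - 1.72*w^2 - 2.49*w - 3.76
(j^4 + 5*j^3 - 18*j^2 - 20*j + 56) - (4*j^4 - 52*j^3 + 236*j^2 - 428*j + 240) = -3*j^4 + 57*j^3 - 254*j^2 + 408*j - 184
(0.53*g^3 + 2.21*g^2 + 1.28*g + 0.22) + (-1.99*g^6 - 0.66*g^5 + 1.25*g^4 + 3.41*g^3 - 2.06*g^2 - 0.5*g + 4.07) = -1.99*g^6 - 0.66*g^5 + 1.25*g^4 + 3.94*g^3 + 0.15*g^2 + 0.78*g + 4.29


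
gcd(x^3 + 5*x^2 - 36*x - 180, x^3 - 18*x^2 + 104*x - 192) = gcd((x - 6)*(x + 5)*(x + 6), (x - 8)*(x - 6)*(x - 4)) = x - 6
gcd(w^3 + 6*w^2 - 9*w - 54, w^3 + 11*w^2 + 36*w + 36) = w^2 + 9*w + 18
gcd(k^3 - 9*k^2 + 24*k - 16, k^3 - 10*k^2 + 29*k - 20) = k^2 - 5*k + 4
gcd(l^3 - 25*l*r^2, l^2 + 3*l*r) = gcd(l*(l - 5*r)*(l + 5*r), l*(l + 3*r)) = l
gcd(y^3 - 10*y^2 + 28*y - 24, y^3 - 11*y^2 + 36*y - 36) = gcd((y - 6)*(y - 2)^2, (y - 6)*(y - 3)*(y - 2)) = y^2 - 8*y + 12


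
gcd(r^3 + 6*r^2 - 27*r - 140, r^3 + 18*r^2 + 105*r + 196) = r^2 + 11*r + 28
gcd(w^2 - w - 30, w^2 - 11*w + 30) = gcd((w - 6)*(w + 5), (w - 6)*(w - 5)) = w - 6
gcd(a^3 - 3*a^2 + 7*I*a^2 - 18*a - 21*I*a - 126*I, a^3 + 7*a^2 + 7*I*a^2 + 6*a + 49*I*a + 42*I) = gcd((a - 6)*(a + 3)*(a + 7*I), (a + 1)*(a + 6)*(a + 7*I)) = a + 7*I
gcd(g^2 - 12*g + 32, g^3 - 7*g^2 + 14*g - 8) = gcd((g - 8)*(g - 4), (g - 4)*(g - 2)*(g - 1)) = g - 4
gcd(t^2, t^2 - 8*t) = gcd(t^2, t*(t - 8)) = t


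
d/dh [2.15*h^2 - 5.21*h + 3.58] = 4.3*h - 5.21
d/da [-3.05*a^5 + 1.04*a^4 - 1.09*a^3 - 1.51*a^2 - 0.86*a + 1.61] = -15.25*a^4 + 4.16*a^3 - 3.27*a^2 - 3.02*a - 0.86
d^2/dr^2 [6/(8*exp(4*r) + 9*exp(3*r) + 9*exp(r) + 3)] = 6*(2*(32*exp(3*r) + 27*exp(2*r) + 9)^2*exp(r) - (128*exp(3*r) + 81*exp(2*r) + 9)*(8*exp(4*r) + 9*exp(3*r) + 9*exp(r) + 3))*exp(r)/(8*exp(4*r) + 9*exp(3*r) + 9*exp(r) + 3)^3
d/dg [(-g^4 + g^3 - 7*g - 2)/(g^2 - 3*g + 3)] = (-2*g^5 + 10*g^4 - 18*g^3 + 16*g^2 + 4*g - 27)/(g^4 - 6*g^3 + 15*g^2 - 18*g + 9)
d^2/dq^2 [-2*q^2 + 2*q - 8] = -4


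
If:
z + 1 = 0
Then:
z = -1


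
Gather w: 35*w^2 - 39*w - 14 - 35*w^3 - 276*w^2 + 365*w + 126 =-35*w^3 - 241*w^2 + 326*w + 112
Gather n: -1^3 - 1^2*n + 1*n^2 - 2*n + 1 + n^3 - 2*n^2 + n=n^3 - n^2 - 2*n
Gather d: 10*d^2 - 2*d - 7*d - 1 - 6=10*d^2 - 9*d - 7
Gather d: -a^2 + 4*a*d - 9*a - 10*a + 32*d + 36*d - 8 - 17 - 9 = -a^2 - 19*a + d*(4*a + 68) - 34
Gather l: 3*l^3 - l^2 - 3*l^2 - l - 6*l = 3*l^3 - 4*l^2 - 7*l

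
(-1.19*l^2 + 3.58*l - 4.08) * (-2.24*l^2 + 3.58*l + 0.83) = 2.6656*l^4 - 12.2794*l^3 + 20.9679*l^2 - 11.635*l - 3.3864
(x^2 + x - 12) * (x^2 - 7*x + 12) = x^4 - 6*x^3 - 7*x^2 + 96*x - 144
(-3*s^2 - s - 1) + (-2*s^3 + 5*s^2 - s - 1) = -2*s^3 + 2*s^2 - 2*s - 2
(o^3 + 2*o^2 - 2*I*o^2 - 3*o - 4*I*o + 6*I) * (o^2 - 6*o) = o^5 - 4*o^4 - 2*I*o^4 - 15*o^3 + 8*I*o^3 + 18*o^2 + 30*I*o^2 - 36*I*o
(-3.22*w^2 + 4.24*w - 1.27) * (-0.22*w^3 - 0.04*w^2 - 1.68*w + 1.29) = 0.7084*w^5 - 0.804*w^4 + 5.5194*w^3 - 11.2262*w^2 + 7.6032*w - 1.6383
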